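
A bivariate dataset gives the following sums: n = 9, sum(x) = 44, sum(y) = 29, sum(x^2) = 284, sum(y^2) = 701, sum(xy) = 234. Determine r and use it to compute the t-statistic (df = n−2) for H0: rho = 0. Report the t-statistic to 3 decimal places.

1.336

Numerator: nΣxy − (Σx)(Σy) = 9·234 − (44)(29) = 830
Denominator: √[(nΣx²−(Σx)²)(nΣy²−(Σy)²)]
  nΣx²−(Σx)² = 9·284 − 1936 = 620;  nΣy²−(Σy)² = 9·701 − 841 = 5468
  √(620·5468) = √3390160 = 1841.2387
r = 830 / 1841.2387 = 0.4508
t = r·√(n−2)/√(1−r²) = 0.4508·√7 / √(1−0.203221) = 1.192705 / 0.892625 = 1.336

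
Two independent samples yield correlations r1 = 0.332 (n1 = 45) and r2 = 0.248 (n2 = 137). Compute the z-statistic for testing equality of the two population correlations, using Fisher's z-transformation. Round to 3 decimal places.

0.519

z1 = atanh(0.332) = 0.345074,  z2 = atanh(0.248) = 0.253281
SE = √(1/(n1−3) + 1/(n2−3)) = √(1/42 + 1/134) = √(0.0238095 + 0.0074627) = √0.0312722 = 0.176839
z = (z1 − z2)/SE = (0.345074 − 0.253281) / 0.176839 = 0.091793 / 0.176839 = 0.519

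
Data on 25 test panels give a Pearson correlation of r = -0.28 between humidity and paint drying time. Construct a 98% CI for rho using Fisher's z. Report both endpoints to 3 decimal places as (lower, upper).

Fisher z: z_r = atanh(r) = ½·ln((1+(-0.28))/(1−(-0.28))) = -0.287682
SE(z) = 1/√(n−3) = 1/√22 = 0.213201
98% ⇒ z* = 2.326; margin = 2.326·0.213201 = 0.495906
CI on z-scale: (-0.783588, 0.208224)
Back-transform: tanh(-0.783588) = -0.654761, tanh(0.208224) = 0.205266

(-0.655, 0.205)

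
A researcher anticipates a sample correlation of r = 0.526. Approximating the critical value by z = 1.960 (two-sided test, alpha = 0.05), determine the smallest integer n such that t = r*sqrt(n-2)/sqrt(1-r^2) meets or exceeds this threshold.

13

Need r·√(n−2)/√(1−r²) ≥ 1.960
√(n−2) ≥ 1.960·√(1−0.276676) / 0.526 = 1.960·0.850485 / 0.526 = 3.1691
n−2 ≥ 10.0432  ⇒  n ≥ 12.0432
Smallest integer n = 13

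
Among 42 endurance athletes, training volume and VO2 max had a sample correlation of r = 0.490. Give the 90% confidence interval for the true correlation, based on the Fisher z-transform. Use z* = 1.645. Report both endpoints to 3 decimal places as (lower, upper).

(0.266, 0.664)

Fisher z: z_r = atanh(r) = ½·ln((1+0.490)/(1−0.490)) = 0.536060
SE(z) = 1/√(n−3) = 1/√39 = 0.160128
90% ⇒ z* = 1.645; margin = 1.645·0.160128 = 0.263411
CI on z-scale: (0.272649, 0.799471)
Back-transform: tanh(0.272649) = 0.266088, tanh(0.799471) = 0.663741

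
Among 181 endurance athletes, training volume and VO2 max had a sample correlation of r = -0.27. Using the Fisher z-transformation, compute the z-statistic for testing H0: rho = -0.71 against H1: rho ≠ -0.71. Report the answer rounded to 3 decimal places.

Fisher z: atanh(-0.27) = -0.276864, atanh(-0.71) = -0.887184
z = (z_r − z_0)·√(n−3) = (-0.276864 − (-0.887184))·√178 = 0.610320 · 13.341664 = 8.143

8.143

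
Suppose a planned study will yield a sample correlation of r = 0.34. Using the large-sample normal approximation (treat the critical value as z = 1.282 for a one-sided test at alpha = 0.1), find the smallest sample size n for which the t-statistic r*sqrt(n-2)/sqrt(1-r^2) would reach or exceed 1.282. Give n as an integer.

15

Need r·√(n−2)/√(1−r²) ≥ 1.282
√(n−2) ≥ 1.282·√(1−0.1156) / 0.34 = 1.282·0.940425 / 0.34 = 3.5460
n−2 ≥ 12.5741  ⇒  n ≥ 14.5741
Smallest integer n = 15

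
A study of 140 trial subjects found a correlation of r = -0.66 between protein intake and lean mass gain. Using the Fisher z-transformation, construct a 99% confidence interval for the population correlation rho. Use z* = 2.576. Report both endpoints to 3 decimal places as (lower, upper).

Fisher z: z_r = atanh(r) = ½·ln((1+(-0.66))/(1−(-0.66))) = -0.792814
SE(z) = 1/√(n−3) = 1/√137 = 0.085436
99% ⇒ z* = 2.576; margin = 2.576·0.085436 = 0.220083
CI on z-scale: (-1.012897, -0.572731)
Back-transform: tanh(-1.012897) = -0.766958, tanh(-0.572731) = -0.517362

(-0.767, -0.517)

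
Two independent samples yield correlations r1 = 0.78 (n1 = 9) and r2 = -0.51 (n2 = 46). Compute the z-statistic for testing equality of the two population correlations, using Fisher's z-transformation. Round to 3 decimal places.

3.690

Fisher z-transforms: z1 = atanh(0.78) = 1.045371, z2 = atanh(-0.51) = -0.562730; difference d = 1.608101
Var(d) = 1/6 + 1/43 = 0.1666667 + 0.0232558 = 0.1899225
z = d/√Var(d) = 1.608101 / √0.1899225 = 1.608101 / 0.435801 = 3.690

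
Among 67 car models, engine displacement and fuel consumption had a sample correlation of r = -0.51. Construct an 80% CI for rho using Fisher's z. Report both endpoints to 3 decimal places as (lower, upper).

Fisher z: z_r = atanh(r) = ½·ln((1+(-0.51))/(1−(-0.51))) = -0.562730
SE(z) = 1/√(n−3) = 1/√64 = 0.125000
80% ⇒ z* = 1.282; margin = 1.282·0.125000 = 0.160250
CI on z-scale: (-0.722980, -0.402480)
Back-transform: tanh(-0.722980) = -0.618752, tanh(-0.402480) = -0.382069

(-0.619, -0.382)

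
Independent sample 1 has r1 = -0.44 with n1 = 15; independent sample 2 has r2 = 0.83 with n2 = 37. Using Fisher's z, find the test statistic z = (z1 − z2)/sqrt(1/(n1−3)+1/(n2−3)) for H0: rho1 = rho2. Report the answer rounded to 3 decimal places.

-4.945

Fisher z-transforms: z1 = atanh(-0.44) = -0.472231, z2 = atanh(0.83) = 1.188136; difference d = -1.660367
Var(d) = 1/12 + 1/34 = 0.0833333 + 0.0294118 = 0.1127451
z = d/√Var(d) = -1.660367 / √0.1127451 = -1.660367 / 0.335775 = -4.945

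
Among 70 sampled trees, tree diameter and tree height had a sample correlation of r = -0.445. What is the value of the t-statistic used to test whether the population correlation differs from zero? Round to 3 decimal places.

1 − r² = 1 − 0.198025 = 0.801975;  √(1−r²) = 0.895531
√(n−2) = √68 = 8.246211
t = r·√(n−2)/√(1−r²) = -0.445 · 8.246211 / 0.895531 = -4.098

-4.098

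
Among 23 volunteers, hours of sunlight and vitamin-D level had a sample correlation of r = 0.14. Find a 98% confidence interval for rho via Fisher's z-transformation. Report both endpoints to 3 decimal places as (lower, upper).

(-0.362, 0.579)

z_r = atanh(0.14) = 0.140926;  SE = 1/√(n−3) = 1/√20 = 0.223607
z-limits: 0.140926 ± 2.326·0.223607 = 0.140926 ± 0.520110 = [-0.379184, 0.661036]
ρ-limits: (tanh -0.379184, tanh 0.661036) = (-0.362, 0.579)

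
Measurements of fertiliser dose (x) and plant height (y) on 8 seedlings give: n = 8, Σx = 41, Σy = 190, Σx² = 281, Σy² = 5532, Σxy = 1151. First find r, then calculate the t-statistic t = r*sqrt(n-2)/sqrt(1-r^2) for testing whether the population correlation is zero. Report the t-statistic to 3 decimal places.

S_xy = nΣxy − ΣxΣy = 8·1151 − 41·190 = 9208 − 7790 = 1418
S_xx = nΣx² − (Σx)² = 8·281 − 41² = 2248 − 1681 = 567
S_yy = nΣy² − (Σy)² = 8·5532 − 190² = 44256 − 36100 = 8156
r = S_xy / √(S_xx·S_yy) = 1418 / √(567·8156) = 1418 / √4624452 = 1418 / 2150.4539 = 0.6594
t = r·√(n−2)/√(1−r²) = 0.6594·√6 / √(1−0.434808) = 1.615194 / 0.751793 = 2.148

2.148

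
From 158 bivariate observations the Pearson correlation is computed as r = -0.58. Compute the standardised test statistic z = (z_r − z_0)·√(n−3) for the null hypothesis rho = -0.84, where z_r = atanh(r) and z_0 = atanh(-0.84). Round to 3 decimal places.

6.956

z_r = atanh(-0.58) = -0.662463,  z_0 = atanh(-0.84) = -1.221174
SE = 1/√(n−3) = 1/√155 = 0.080322
z = (z_r − z_0)/SE = (-0.662463 − (-1.221174)) / 0.080322 = 0.558711 / 0.080322 = 6.956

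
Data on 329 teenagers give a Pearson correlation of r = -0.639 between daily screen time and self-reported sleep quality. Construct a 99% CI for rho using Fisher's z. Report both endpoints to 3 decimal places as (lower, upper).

Fisher z: z_r = atanh(r) = ½·ln((1+(-0.639))/(1−(-0.639))) = -0.756482
SE(z) = 1/√(n−3) = 1/√326 = 0.055385
99% ⇒ z* = 2.576; margin = 2.576·0.055385 = 0.142672
CI on z-scale: (-0.899154, -0.613810)
Back-transform: tanh(-0.899154) = -0.715886, tanh(-0.613810) = -0.546803

(-0.716, -0.547)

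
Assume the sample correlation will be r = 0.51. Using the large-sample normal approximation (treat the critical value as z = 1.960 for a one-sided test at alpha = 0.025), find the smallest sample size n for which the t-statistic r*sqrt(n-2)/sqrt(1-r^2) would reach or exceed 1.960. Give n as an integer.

13

r√(n−2)/√(1−r²) ≥ 1.960  ⇔  n−2 ≥ (1.960)²·(1−r²)/r²
(1−r²)/r² = (1−0.2601)/0.2601 = 2.8447
n ≥ 2 + 3.8416·2.8447 = 2 + 10.9282 = 12.9282
⌈12.9282⌉ = 13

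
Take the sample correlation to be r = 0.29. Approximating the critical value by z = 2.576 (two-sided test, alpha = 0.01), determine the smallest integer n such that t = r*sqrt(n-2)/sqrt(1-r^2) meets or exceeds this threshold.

r√(n−2)/√(1−r²) ≥ 2.576  ⇔  n−2 ≥ (2.576)²·(1−r²)/r²
(1−r²)/r² = (1−0.0841)/0.0841 = 10.8906
n ≥ 2 + 6.635776·10.8906 = 2 + 72.2676 = 74.2676
⌈74.2676⌉ = 75

75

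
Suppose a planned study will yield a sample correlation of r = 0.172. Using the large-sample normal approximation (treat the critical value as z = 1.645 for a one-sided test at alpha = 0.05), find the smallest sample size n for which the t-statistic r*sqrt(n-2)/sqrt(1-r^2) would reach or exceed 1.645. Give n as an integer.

Need r·√(n−2)/√(1−r²) ≥ 1.645
√(n−2) ≥ 1.645·√(1−0.029584) / 0.172 = 1.645·0.985097 / 0.172 = 9.4214
n−2 ≥ 88.7628  ⇒  n ≥ 90.7628
Smallest integer n = 91

91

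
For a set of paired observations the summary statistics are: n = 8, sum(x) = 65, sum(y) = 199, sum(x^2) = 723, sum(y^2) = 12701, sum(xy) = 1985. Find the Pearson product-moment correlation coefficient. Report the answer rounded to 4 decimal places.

S_xy = nΣxy − ΣxΣy = 8·1985 − 65·199 = 15880 − 12935 = 2945
S_xx = nΣx² − (Σx)² = 8·723 − 65² = 5784 − 4225 = 1559
S_yy = nΣy² − (Σy)² = 8·12701 − 199² = 101608 − 39601 = 62007
r = S_xy / √(S_xx·S_yy) = 2945 / √(1559·62007) = 2945 / √96668913 = 2945 / 9832.0350 = 0.2995

0.2995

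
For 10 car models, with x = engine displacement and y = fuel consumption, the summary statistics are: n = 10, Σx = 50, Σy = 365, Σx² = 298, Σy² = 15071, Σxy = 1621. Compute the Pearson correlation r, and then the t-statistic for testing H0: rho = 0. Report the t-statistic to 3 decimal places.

-2.805

S_xy = nΣxy − ΣxΣy = 10·1621 − 50·365 = 16210 − 18250 = -2040
S_xx = nΣx² − (Σx)² = 10·298 − 50² = 2980 − 2500 = 480
S_yy = nΣy² − (Σy)² = 10·15071 − 365² = 150710 − 133225 = 17485
r = S_xy / √(S_xx·S_yy) = -2040 / √(480·17485) = -2040 / √8392800 = -2040 / 2897.0330 = -0.7042
t = r·√(n−2)/√(1−r²) = -0.7042·√8 / √(1−0.495898) = -1.991778 / 0.710001 = -2.805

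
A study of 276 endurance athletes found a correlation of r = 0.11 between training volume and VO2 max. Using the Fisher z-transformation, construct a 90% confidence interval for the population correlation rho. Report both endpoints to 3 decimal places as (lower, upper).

Fisher z: z_r = atanh(r) = ½·ln((1+0.11)/(1−0.11)) = 0.110447
SE(z) = 1/√(n−3) = 1/√273 = 0.060523
90% ⇒ z* = 1.645; margin = 1.645·0.060523 = 0.099560
CI on z-scale: (0.010887, 0.210007)
Back-transform: tanh(0.010887) = 0.010887, tanh(0.210007) = 0.206973

(0.011, 0.207)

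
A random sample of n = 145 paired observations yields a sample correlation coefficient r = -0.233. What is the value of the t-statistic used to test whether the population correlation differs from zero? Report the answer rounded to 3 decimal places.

-2.865

1 − r² = 1 − 0.054289 = 0.945711;  √(1−r²) = 0.972477
√(n−2) = √143 = 11.958261
t = r·√(n−2)/√(1−r²) = -0.233 · 11.958261 / 0.972477 = -2.865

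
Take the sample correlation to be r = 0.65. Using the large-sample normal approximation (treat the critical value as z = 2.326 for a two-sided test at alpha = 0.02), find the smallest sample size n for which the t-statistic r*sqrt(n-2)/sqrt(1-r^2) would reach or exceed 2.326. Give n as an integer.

10

r√(n−2)/√(1−r²) ≥ 2.326  ⇔  n−2 ≥ (2.326)²·(1−r²)/r²
(1−r²)/r² = (1−0.4225)/0.4225 = 1.3669
n ≥ 2 + 5.410276·1.3669 = 2 + 7.3953 = 9.3953
⌈9.3953⌉ = 10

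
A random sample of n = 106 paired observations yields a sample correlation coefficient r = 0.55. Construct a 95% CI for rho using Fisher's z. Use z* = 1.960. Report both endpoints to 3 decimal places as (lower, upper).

(0.401, 0.670)

Fisher z: z_r = atanh(r) = ½·ln((1+0.55)/(1−0.55)) = 0.618381
SE(z) = 1/√(n−3) = 1/√103 = 0.098533
95% ⇒ z* = 1.960; margin = 1.960·0.098533 = 0.193125
CI on z-scale: (0.425256, 0.811506)
Back-transform: tanh(0.425256) = 0.401349, tanh(0.811506) = 0.670420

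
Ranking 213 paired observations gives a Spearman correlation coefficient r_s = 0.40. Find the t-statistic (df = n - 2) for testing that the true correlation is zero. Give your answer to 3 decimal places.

1 − r_s² = 1 − 0.1600 = 0.8400;  √(1−r_s²) = 0.916515
√(n−2) = √211 = 14.525839
t = r_s·√(n−2)/√(1−r_s²) = 0.40 · 14.525839 / 0.916515 = 6.340

6.340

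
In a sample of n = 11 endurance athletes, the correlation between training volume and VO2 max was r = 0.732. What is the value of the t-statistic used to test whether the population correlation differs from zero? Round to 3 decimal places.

t = r·√(n−2) / √(1−r²) with r = 0.732, n = 11
  = 0.732·√9 / √(1 − 0.535824)
  = 0.732·3.000000 / 0.681305
  = 2.196000 / 0.681305 = 3.223

3.223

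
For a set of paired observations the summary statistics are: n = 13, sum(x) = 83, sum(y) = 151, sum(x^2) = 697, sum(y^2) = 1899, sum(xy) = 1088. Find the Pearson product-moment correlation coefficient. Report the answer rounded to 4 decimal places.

Numerator: nΣxy − (Σx)(Σy) = 13·1088 − (83)(151) = 1611
Denominator: √[(nΣx²−(Σx)²)(nΣy²−(Σy)²)]
  nΣx²−(Σx)² = 13·697 − 6889 = 2172;  nΣy²−(Σy)² = 13·1899 − 22801 = 1886
  √(2172·1886) = √4096392 = 2023.9545
r = 1611 / 2023.9545 = 0.7960

0.7960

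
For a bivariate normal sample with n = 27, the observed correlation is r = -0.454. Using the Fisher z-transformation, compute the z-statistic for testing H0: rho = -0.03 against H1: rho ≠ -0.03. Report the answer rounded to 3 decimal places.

Fisher z: atanh(-0.454) = -0.489727, atanh(-0.03) = -0.030009
z = (z_r − z_0)·√(n−3) = (-0.489727 − (-0.030009))·√24 = -0.459718 · 4.898979 = -2.252

-2.252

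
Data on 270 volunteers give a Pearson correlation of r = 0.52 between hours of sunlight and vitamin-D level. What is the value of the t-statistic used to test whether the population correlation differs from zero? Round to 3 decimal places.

9.966

t = r·√(n−2) / √(1−r²) with r = 0.52, n = 270
  = 0.52·√268 / √(1 − 0.2704)
  = 0.52·16.370706 / 0.854166
  = 8.512767 / 0.854166 = 9.966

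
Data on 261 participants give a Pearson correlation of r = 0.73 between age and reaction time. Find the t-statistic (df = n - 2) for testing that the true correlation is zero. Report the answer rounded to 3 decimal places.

t = r·√(n−2) / √(1−r²) with r = 0.73, n = 261
  = 0.73·√259 / √(1 − 0.5329)
  = 0.73·16.093477 / 0.683447
  = 11.748238 / 0.683447 = 17.190

17.190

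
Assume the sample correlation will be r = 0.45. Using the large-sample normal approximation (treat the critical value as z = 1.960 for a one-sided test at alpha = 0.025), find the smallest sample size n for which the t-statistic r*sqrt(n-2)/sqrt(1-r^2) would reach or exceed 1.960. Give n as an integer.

r√(n−2)/√(1−r²) ≥ 1.960  ⇔  n−2 ≥ (1.960)²·(1−r²)/r²
(1−r²)/r² = (1−0.2025)/0.2025 = 3.9383
n ≥ 2 + 3.8416·3.9383 = 2 + 15.1294 = 17.1294
⌈17.1294⌉ = 18

18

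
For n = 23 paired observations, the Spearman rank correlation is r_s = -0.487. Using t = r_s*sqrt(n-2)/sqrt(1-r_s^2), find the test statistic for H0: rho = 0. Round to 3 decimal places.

-2.555

1 − r_s² = 1 − 0.237169 = 0.762831;  √(1−r_s²) = 0.873402
√(n−2) = √21 = 4.582576
t = r_s·√(n−2)/√(1−r_s²) = -0.487 · 4.582576 / 0.873402 = -2.555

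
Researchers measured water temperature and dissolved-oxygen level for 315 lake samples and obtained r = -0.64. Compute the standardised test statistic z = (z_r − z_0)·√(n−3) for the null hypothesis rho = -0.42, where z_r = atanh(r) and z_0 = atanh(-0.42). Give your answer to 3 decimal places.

-5.484

z_r = atanh(-0.64) = -0.758174,  z_0 = atanh(-0.42) = -0.447692
SE = 1/√(n−3) = 1/√312 = 0.056614
z = (z_r − z_0)/SE = (-0.758174 − (-0.447692)) / 0.056614 = -0.310482 / 0.056614 = -5.484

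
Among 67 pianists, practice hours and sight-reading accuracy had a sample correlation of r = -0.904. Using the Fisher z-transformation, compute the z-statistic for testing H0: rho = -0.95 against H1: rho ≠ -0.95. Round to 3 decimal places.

2.705

Fisher z: atanh(-0.904) = -1.493682, atanh(-0.95) = -1.831781
z = (z_r − z_0)·√(n−3) = (-1.493682 − (-1.831781))·√64 = 0.338099 · 8.000000 = 2.705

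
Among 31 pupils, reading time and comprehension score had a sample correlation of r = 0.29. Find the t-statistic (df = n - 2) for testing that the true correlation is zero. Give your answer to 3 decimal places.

t = r·√(n−2) / √(1−r²) with r = 0.29, n = 31
  = 0.29·√29 / √(1 − 0.0841)
  = 0.29·5.385165 / 0.957027
  = 1.561698 / 0.957027 = 1.632

1.632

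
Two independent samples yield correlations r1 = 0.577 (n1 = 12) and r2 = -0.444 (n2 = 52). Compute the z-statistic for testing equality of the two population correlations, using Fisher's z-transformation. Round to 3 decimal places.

Fisher z-transforms: z1 = atanh(0.577) = 0.657954, z2 = atanh(-0.444) = -0.477202; difference d = 1.135156
Var(d) = 1/9 + 1/49 = 0.1111111 + 0.0204082 = 0.1315193
z = d/√Var(d) = 1.135156 / √0.1315193 = 1.135156 / 0.362656 = 3.130

3.130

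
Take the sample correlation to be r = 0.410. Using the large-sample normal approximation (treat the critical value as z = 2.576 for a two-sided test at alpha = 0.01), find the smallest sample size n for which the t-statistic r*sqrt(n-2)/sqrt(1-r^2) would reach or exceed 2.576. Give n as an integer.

35

Need r·√(n−2)/√(1−r²) ≥ 2.576
√(n−2) ≥ 2.576·√(1−0.168100) / 0.410 = 2.576·0.912086 / 0.410 = 5.7306
n−2 ≥ 32.8398  ⇒  n ≥ 34.8398
Smallest integer n = 35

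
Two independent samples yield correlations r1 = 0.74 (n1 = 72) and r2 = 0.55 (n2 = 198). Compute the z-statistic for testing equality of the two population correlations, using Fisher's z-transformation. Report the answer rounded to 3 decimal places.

Fisher z-transforms: z1 = atanh(0.74) = 0.950479, z2 = atanh(0.55) = 0.618381; difference d = 0.332098
Var(d) = 1/69 + 1/195 = 0.0144928 + 0.0051282 = 0.0196210
z = d/√Var(d) = 0.332098 / √0.0196210 = 0.332098 / 0.140075 = 2.371

2.371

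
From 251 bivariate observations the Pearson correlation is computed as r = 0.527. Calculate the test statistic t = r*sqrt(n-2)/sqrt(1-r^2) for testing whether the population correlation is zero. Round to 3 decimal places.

9.785

1 − r² = 1 − 0.277729 = 0.722271;  √(1−r²) = 0.849865
√(n−2) = √249 = 15.779734
t = r·√(n−2)/√(1−r²) = 0.527 · 15.779734 / 0.849865 = 9.785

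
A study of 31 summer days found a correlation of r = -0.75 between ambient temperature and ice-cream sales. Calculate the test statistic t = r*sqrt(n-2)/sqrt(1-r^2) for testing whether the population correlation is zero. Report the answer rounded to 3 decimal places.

-6.106

1 − r² = 1 − 0.5625 = 0.4375;  √(1−r²) = 0.661438
√(n−2) = √29 = 5.385165
t = r·√(n−2)/√(1−r²) = -0.75 · 5.385165 / 0.661438 = -6.106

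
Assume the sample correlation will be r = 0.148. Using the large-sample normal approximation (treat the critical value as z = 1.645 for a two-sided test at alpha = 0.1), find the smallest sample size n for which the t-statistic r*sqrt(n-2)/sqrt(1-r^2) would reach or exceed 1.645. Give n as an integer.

123

r√(n−2)/√(1−r²) ≥ 1.645  ⇔  n−2 ≥ (1.645)²·(1−r²)/r²
(1−r²)/r² = (1−0.021904)/0.021904 = 44.6538
n ≥ 2 + 2.706025·44.6538 = 2 + 120.8343 = 122.8343
⌈122.8343⌉ = 123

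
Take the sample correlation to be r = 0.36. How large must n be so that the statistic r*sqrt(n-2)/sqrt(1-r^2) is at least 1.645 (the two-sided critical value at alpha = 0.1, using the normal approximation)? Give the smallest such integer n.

r√(n−2)/√(1−r²) ≥ 1.645  ⇔  n−2 ≥ (1.645)²·(1−r²)/r²
(1−r²)/r² = (1−0.1296)/0.1296 = 6.7160
n ≥ 2 + 2.706025·6.7160 = 2 + 18.1737 = 20.1737
⌈20.1737⌉ = 21

21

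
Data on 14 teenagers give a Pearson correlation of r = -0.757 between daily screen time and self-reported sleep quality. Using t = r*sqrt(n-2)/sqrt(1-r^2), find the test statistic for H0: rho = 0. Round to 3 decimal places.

-4.013

t = r·√(n−2) / √(1−r²) with r = -0.757, n = 14
  = -0.757·√12 / √(1 − 0.573049)
  = -0.757·3.464102 / 0.653415
  = -2.622325 / 0.653415 = -4.013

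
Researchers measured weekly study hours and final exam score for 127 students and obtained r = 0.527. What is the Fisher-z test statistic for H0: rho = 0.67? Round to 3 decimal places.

-2.503

Fisher z: atanh(0.527) = 0.585982, atanh(0.67) = 0.810743
z = (z_r − z_0)·√(n−3) = (0.585982 − 0.810743)·√124 = -0.224761 · 11.135529 = -2.503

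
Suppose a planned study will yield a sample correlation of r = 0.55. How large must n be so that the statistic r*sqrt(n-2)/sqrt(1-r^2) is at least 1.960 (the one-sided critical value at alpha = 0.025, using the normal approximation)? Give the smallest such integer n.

11

r√(n−2)/√(1−r²) ≥ 1.960  ⇔  n−2 ≥ (1.960)²·(1−r²)/r²
(1−r²)/r² = (1−0.3025)/0.3025 = 2.3058
n ≥ 2 + 3.8416·2.3058 = 2 + 8.8580 = 10.8580
⌈10.8580⌉ = 11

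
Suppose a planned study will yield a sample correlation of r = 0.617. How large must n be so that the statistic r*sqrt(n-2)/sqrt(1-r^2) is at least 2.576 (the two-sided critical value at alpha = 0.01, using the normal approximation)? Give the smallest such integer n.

Need r·√(n−2)/√(1−r²) ≥ 2.576
√(n−2) ≥ 2.576·√(1−0.380689) / 0.617 = 2.576·0.786963 / 0.617 = 3.2856
n−2 ≥ 10.7952  ⇒  n ≥ 12.7952
Smallest integer n = 13

13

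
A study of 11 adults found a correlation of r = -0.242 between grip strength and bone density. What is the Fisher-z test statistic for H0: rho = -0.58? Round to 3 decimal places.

1.175

Fisher z: atanh(-0.242) = -0.246897, atanh(-0.58) = -0.662463
z = (z_r − z_0)·√(n−3) = (-0.246897 − (-0.662463))·√8 = 0.415566 · 2.828427 = 1.175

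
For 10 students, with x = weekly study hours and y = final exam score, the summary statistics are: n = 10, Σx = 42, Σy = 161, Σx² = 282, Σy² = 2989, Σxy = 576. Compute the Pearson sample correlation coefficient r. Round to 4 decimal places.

Numerator: nΣxy − (Σx)(Σy) = 10·576 − (42)(161) = -1002
Denominator: √[(nΣx²−(Σx)²)(nΣy²−(Σy)²)]
  nΣx²−(Σx)² = 10·282 − 1764 = 1056;  nΣy²−(Σy)² = 10·2989 − 25921 = 3969
  √(1056·3969) = √4191264 = 2047.2577
r = -1002 / 2047.2577 = -0.4894

-0.4894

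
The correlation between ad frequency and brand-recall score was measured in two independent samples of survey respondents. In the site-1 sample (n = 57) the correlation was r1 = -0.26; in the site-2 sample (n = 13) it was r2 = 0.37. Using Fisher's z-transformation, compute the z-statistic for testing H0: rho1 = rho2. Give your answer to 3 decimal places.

-1.901

z1 = atanh(-0.26) = -0.266108,  z2 = atanh(0.37) = 0.388423
SE = √(1/(n1−3) + 1/(n2−3)) = √(1/54 + 1/10) = √(0.0185185 + 0.1000000) = √0.1185185 = 0.344265
z = (z1 − z2)/SE = (-0.266108 − 0.388423) / 0.344265 = -0.654531 / 0.344265 = -1.901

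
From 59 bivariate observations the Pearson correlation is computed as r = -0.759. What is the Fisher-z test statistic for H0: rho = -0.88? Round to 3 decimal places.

z_r = atanh(-0.759) = -0.993852,  z_0 = atanh(-0.88) = -1.375768
SE = 1/√(n−3) = 1/√56 = 0.133631
z = (z_r − z_0)/SE = (-0.993852 − (-1.375768)) / 0.133631 = 0.381916 / 0.133631 = 2.858

2.858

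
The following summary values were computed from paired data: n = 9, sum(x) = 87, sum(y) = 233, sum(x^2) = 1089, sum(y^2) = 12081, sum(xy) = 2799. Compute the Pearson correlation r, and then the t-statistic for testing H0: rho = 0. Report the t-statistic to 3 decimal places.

S_xy = nΣxy − ΣxΣy = 9·2799 − 87·233 = 25191 − 20271 = 4920
S_xx = nΣx² − (Σx)² = 9·1089 − 87² = 9801 − 7569 = 2232
S_yy = nΣy² − (Σy)² = 9·12081 − 233² = 108729 − 54289 = 54440
r = S_xy / √(S_xx·S_yy) = 4920 / √(2232·54440) = 4920 / √121510080 = 4920 / 11023.1611 = 0.4463
t = r·√(n−2)/√(1−r²) = 0.4463·√7 / √(1−0.199184) = 1.180799 / 0.894883 = 1.320

1.320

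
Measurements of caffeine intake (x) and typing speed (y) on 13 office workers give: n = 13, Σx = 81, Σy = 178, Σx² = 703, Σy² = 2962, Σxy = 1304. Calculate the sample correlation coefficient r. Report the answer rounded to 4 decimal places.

Numerator: nΣxy − (Σx)(Σy) = 13·1304 − (81)(178) = 2534
Denominator: √[(nΣx²−(Σx)²)(nΣy²−(Σy)²)]
  nΣx²−(Σx)² = 13·703 − 6561 = 2578;  nΣy²−(Σy)² = 13·2962 − 31684 = 6822
  √(2578·6822) = √17587116 = 4193.6996
r = 2534 / 4193.6996 = 0.6042

0.6042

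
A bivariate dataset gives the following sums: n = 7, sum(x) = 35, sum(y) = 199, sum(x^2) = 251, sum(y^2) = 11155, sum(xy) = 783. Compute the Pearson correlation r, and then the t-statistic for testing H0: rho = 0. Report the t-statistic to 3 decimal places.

-0.776

Numerator: nΣxy − (Σx)(Σy) = 7·783 − (35)(199) = -1484
Denominator: √[(nΣx²−(Σx)²)(nΣy²−(Σy)²)]
  nΣx²−(Σx)² = 7·251 − 1225 = 532;  nΣy²−(Σy)² = 7·11155 − 39601 = 38484
  √(532·38484) = √20473488 = 4524.7639
r = -1484 / 4524.7639 = -0.3280
t = r·√(n−2)/√(1−r²) = -0.3280·√5 / √(1−0.107584) = -0.733430 / 0.944678 = -0.776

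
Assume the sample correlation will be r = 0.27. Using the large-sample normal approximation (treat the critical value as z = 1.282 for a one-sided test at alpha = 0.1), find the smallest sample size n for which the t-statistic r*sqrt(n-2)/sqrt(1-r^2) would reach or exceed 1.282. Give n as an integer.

23

Need r·√(n−2)/√(1−r²) ≥ 1.282
√(n−2) ≥ 1.282·√(1−0.0729) / 0.27 = 1.282·0.962860 / 0.27 = 4.5718
n−2 ≥ 20.9014  ⇒  n ≥ 22.9014
Smallest integer n = 23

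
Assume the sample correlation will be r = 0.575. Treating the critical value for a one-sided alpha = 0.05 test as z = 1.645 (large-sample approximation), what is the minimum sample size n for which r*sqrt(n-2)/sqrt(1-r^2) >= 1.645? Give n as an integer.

8

r√(n−2)/√(1−r²) ≥ 1.645  ⇔  n−2 ≥ (1.645)²·(1−r²)/r²
(1−r²)/r² = (1−0.330625)/0.330625 = 2.0246
n ≥ 2 + 2.706025·2.0246 = 2 + 5.4786 = 7.4786
⌈7.4786⌉ = 8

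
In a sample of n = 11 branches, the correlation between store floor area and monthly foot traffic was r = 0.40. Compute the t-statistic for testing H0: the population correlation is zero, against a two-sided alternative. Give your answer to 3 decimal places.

1.309

t = r·√(n−2) / √(1−r²) with r = 0.40, n = 11
  = 0.40·√9 / √(1 − 0.1600)
  = 0.40·3.000000 / 0.916515
  = 1.200000 / 0.916515 = 1.309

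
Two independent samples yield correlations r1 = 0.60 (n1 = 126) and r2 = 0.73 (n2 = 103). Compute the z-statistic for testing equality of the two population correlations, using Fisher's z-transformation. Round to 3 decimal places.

-1.750

Fisher z-transforms: z1 = atanh(0.60) = 0.693147, z2 = atanh(0.73) = 0.928727; difference d = -0.235580
Var(d) = 1/123 + 1/100 = 0.0081301 + 0.0100000 = 0.0181301
z = d/√Var(d) = -0.235580 / √0.0181301 = -0.235580 / 0.134648 = -1.750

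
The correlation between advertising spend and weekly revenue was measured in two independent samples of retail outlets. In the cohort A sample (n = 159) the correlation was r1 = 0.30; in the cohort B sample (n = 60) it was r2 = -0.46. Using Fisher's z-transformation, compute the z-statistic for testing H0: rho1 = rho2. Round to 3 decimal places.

Fisher z-transforms: z1 = atanh(0.30) = 0.309520, z2 = atanh(-0.46) = -0.497311; difference d = 0.806831
Var(d) = 1/156 + 1/57 = 0.0064103 + 0.0175439 = 0.0239542
z = d/√Var(d) = 0.806831 / √0.0239542 = 0.806831 / 0.154771 = 5.213

5.213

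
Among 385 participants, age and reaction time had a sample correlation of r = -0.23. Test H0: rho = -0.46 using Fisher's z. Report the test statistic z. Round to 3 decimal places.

5.143

Fisher z: atanh(-0.23) = -0.234189, atanh(-0.46) = -0.497311
z = (z_r − z_0)·√(n−3) = (-0.234189 − (-0.497311))·√382 = 0.263122 · 19.544820 = 5.143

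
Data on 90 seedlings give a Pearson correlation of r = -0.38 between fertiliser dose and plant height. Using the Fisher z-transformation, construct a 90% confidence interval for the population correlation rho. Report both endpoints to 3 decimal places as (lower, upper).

(-0.520, -0.220)

z_r = atanh(-0.38) = -0.400060;  SE = 1/√(n−3) = 1/√87 = 0.107211
z-limits: -0.400060 ± 1.645·0.107211 = -0.400060 ± 0.176362 = [-0.576422, -0.223698]
ρ-limits: (tanh -0.576422, tanh -0.223698) = (-0.520, -0.220)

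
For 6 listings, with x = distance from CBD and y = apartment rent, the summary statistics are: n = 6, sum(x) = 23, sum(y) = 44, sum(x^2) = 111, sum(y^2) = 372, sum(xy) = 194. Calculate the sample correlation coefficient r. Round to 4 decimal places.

0.7548

Numerator: nΣxy − (Σx)(Σy) = 6·194 − (23)(44) = 152
Denominator: √[(nΣx²−(Σx)²)(nΣy²−(Σy)²)]
  nΣx²−(Σx)² = 6·111 − 529 = 137;  nΣy²−(Σy)² = 6·372 − 1936 = 296
  √(137·296) = √40552 = 201.3753
r = 152 / 201.3753 = 0.7548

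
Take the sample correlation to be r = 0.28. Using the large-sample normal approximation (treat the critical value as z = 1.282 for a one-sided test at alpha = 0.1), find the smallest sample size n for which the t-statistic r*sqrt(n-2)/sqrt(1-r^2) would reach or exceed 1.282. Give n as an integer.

r√(n−2)/√(1−r²) ≥ 1.282  ⇔  n−2 ≥ (1.282)²·(1−r²)/r²
(1−r²)/r² = (1−0.0784)/0.0784 = 11.7551
n ≥ 2 + 1.643524·11.7551 = 2 + 19.3198 = 21.3198
⌈21.3198⌉ = 22

22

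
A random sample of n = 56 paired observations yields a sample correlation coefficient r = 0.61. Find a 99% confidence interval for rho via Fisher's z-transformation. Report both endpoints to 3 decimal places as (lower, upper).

z_r = atanh(0.61) = 0.708921;  SE = 1/√(n−3) = 1/√53 = 0.137361
z-limits: 0.708921 ± 2.576·0.137361 = 0.708921 ± 0.353842 = [0.355079, 1.062763]
ρ-limits: (tanh 0.355079, tanh 1.062763) = (0.341, 0.787)

(0.341, 0.787)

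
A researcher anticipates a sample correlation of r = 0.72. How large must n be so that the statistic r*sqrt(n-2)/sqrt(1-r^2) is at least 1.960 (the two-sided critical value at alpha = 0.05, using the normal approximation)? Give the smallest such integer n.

6

r√(n−2)/√(1−r²) ≥ 1.960  ⇔  n−2 ≥ (1.960)²·(1−r²)/r²
(1−r²)/r² = (1−0.5184)/0.5184 = 0.9290
n ≥ 2 + 3.8416·0.9290 = 2 + 3.5688 = 5.5688
⌈5.5688⌉ = 6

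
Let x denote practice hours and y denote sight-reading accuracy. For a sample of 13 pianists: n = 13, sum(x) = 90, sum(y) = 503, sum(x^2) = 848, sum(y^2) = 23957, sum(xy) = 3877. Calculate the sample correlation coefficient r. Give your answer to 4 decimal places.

0.3925

S_xy = nΣxy − ΣxΣy = 13·3877 − 90·503 = 50401 − 45270 = 5131
S_xx = nΣx² − (Σx)² = 13·848 − 90² = 11024 − 8100 = 2924
S_yy = nΣy² − (Σy)² = 13·23957 − 503² = 311441 − 253009 = 58432
r = S_xy / √(S_xx·S_yy) = 5131 / √(2924·58432) = 5131 / √170855168 = 5131 / 13071.1579 = 0.3925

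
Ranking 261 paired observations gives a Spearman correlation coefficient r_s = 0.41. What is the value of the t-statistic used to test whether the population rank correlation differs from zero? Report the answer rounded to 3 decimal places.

1 − r_s² = 1 − 0.1681 = 0.8319;  √(1−r_s²) = 0.912086
√(n−2) = √259 = 16.093477
t = r_s·√(n−2)/√(1−r_s²) = 0.41 · 16.093477 / 0.912086 = 7.234

7.234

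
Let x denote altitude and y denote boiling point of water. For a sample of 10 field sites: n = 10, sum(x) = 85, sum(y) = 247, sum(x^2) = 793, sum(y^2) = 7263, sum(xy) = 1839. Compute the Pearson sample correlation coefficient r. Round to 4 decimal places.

-0.9101

S_xy = nΣxy − ΣxΣy = 10·1839 − 85·247 = 18390 − 20995 = -2605
S_xx = nΣx² − (Σx)² = 10·793 − 85² = 7930 − 7225 = 705
S_yy = nΣy² − (Σy)² = 10·7263 − 247² = 72630 − 61009 = 11621
r = S_xy / √(S_xx·S_yy) = -2605 / √(705·11621) = -2605 / √8192805 = -2605 / 2862.3076 = -0.9101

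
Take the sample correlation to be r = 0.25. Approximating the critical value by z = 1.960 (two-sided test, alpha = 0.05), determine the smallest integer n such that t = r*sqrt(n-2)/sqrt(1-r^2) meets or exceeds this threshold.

Need r·√(n−2)/√(1−r²) ≥ 1.960
√(n−2) ≥ 1.960·√(1−0.0625) / 0.25 = 1.960·0.968246 / 0.25 = 7.5910
n−2 ≥ 57.6233  ⇒  n ≥ 59.6233
Smallest integer n = 60

60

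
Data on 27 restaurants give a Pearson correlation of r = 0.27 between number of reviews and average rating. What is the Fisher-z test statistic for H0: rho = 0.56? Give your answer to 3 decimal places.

Fisher z: atanh(0.27) = 0.276864, atanh(0.56) = 0.632833
z = (z_r − z_0)·√(n−3) = (0.276864 − 0.632833)·√24 = -0.355969 · 4.898979 = -1.744

-1.744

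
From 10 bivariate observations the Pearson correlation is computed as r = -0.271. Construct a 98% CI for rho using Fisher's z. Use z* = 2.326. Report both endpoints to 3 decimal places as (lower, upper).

Fisher z: z_r = atanh(r) = ½·ln((1+(-0.271))/(1−(-0.271))) = -0.277943
SE(z) = 1/√(n−3) = 1/√7 = 0.377964
98% ⇒ z* = 2.326; margin = 2.326·0.377964 = 0.879144
CI on z-scale: (-1.157087, 0.601201)
Back-transform: tanh(-1.157087) = -0.820088, tanh(0.601201) = 0.537904

(-0.820, 0.538)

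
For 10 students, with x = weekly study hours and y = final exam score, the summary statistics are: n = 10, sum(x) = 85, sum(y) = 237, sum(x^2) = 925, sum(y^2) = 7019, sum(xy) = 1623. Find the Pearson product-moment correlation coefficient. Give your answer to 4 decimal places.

S_xy = nΣxy − ΣxΣy = 10·1623 − 85·237 = 16230 − 20145 = -3915
S_xx = nΣx² − (Σx)² = 10·925 − 85² = 9250 − 7225 = 2025
S_yy = nΣy² − (Σy)² = 10·7019 − 237² = 70190 − 56169 = 14021
r = S_xy / √(S_xx·S_yy) = -3915 / √(2025·14021) = -3915 / √28392525 = -3915 / 5328.4637 = -0.7347

-0.7347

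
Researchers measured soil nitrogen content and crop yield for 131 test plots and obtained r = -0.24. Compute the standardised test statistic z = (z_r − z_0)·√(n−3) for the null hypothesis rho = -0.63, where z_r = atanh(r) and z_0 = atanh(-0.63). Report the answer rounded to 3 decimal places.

Fisher z: atanh(-0.24) = -0.244774, atanh(-0.63) = -0.741416
z = (z_r − z_0)·√(n−3) = (-0.244774 − (-0.741416))·√128 = 0.496642 · 11.313708 = 5.619

5.619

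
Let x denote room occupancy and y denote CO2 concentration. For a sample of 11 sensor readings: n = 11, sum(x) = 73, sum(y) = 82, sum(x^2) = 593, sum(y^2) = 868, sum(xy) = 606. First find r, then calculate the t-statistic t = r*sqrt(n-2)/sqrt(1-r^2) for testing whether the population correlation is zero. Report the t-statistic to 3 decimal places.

1.196

S_xy = nΣxy − ΣxΣy = 11·606 − 73·82 = 6666 − 5986 = 680
S_xx = nΣx² − (Σx)² = 11·593 − 73² = 6523 − 5329 = 1194
S_yy = nΣy² − (Σy)² = 11·868 − 82² = 9548 − 6724 = 2824
r = S_xy / √(S_xx·S_yy) = 680 / √(1194·2824) = 680 / √3371856 = 680 / 1836.2614 = 0.3703
t = r·√(n−2)/√(1−r²) = 0.3703·√9 / √(1−0.137122) = 1.110900 / 0.928912 = 1.196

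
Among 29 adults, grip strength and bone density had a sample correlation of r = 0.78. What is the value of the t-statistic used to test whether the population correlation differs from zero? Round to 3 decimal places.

t = r·√(n−2) / √(1−r²) with r = 0.78, n = 29
  = 0.78·√27 / √(1 − 0.6084)
  = 0.78·5.196152 / 0.625780
  = 4.052999 / 0.625780 = 6.477

6.477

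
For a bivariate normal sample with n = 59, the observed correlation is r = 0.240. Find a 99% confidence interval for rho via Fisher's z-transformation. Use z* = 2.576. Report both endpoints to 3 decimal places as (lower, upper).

(-0.099, 0.529)

Fisher z: z_r = atanh(r) = ½·ln((1+0.240)/(1−0.240)) = 0.244774
SE(z) = 1/√(n−3) = 1/√56 = 0.133631
99% ⇒ z* = 2.576; margin = 2.576·0.133631 = 0.344233
CI on z-scale: (-0.099459, 0.589007)
Back-transform: tanh(-0.099459) = -0.099132, tanh(0.589007) = 0.529181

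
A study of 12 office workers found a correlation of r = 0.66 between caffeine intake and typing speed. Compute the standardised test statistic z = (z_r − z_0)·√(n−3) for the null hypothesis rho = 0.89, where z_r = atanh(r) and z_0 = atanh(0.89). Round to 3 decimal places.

z_r = atanh(0.66) = 0.792814,  z_0 = atanh(0.89) = 1.421926
SE = 1/√(n−3) = 1/√9 = 0.333333
z = (z_r − z_0)/SE = (0.792814 − 1.421926) / 0.333333 = -0.629112 / 0.333333 = -1.887

-1.887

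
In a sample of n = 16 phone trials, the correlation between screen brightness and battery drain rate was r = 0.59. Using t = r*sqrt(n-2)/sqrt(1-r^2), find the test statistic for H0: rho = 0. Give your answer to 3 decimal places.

2.734

1 − r² = 1 − 0.3481 = 0.6519;  √(1−r²) = 0.807403
√(n−2) = √14 = 3.741657
t = r·√(n−2)/√(1−r²) = 0.59 · 3.741657 / 0.807403 = 2.734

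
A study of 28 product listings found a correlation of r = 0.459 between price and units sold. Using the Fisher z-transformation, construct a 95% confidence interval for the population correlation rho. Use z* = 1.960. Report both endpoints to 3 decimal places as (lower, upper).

z_r = atanh(0.459) = 0.496044;  SE = 1/√(n−3) = 1/√25 = 0.200000
z-limits: 0.496044 ± 1.960·0.200000 = 0.496044 ± 0.392000 = [0.104044, 0.888044]
ρ-limits: (tanh 0.104044, tanh 0.888044) = (0.104, 0.710)

(0.104, 0.710)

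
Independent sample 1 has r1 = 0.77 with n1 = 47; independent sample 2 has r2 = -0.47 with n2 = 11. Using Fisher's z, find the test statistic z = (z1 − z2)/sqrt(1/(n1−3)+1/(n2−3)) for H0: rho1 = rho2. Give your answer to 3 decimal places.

z1 = atanh(0.77) = 1.020328,  z2 = atanh(-0.47) = -0.510070
SE = √(1/(n1−3) + 1/(n2−3)) = √(1/44 + 1/8) = √(0.0227273 + 0.1250000) = √0.1477273 = 0.384353
z = (z1 − z2)/SE = (1.020328 − (-0.510070)) / 0.384353 = 1.530398 / 0.384353 = 3.982

3.982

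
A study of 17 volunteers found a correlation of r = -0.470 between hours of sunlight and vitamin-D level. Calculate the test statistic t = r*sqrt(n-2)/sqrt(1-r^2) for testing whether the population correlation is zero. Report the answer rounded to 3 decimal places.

1 − r² = 1 − 0.220900 = 0.779100;  √(1−r²) = 0.882666
√(n−2) = √15 = 3.872983
t = r·√(n−2)/√(1−r²) = -0.470 · 3.872983 / 0.882666 = -2.062

-2.062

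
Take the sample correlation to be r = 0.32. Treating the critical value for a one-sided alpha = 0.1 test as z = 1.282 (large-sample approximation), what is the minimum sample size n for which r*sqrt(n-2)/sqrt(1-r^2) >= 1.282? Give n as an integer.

Need r·√(n−2)/√(1−r²) ≥ 1.282
√(n−2) ≥ 1.282·√(1−0.1024) / 0.32 = 1.282·0.947418 / 0.32 = 3.7956
n−2 ≥ 14.4066  ⇒  n ≥ 16.4066
Smallest integer n = 17

17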